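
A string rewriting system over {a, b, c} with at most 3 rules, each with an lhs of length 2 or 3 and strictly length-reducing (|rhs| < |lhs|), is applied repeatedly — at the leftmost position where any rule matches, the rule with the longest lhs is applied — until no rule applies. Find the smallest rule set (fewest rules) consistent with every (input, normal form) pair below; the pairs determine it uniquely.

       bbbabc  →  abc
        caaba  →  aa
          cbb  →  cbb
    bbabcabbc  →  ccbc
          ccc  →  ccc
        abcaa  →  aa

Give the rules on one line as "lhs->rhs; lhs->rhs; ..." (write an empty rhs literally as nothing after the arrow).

  | bbbabc => bbabc => babc => abc
  | caaba => aba => aa
  | cbb
  | bbabcabbc => babcabbc => abcabbc => abbbc => ccbc

abb->cc; ba->a; ca->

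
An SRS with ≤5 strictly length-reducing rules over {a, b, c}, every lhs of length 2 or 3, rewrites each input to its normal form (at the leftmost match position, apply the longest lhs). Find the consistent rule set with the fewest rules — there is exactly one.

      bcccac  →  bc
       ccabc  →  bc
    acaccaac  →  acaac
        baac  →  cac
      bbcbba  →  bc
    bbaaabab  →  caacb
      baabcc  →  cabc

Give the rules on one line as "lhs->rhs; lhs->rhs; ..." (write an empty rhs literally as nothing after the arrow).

  | bcccac => bccac => bc
  | ccabc => bc
  | acaccaac => acaac
  | baac => cac

ba->c; bb->b; cc->c; cca->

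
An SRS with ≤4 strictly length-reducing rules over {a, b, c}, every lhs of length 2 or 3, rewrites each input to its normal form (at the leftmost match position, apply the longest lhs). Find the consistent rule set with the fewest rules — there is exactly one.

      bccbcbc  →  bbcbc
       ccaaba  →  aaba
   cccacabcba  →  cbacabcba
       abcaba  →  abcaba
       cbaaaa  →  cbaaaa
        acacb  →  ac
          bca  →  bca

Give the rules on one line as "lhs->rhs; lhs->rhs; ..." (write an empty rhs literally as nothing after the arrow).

  | bccbcbc => bbcbc
  | ccaaba => aaba
  | cccacabcba => cbacabcba
  | abcaba

acb->; cc->; ccc->cb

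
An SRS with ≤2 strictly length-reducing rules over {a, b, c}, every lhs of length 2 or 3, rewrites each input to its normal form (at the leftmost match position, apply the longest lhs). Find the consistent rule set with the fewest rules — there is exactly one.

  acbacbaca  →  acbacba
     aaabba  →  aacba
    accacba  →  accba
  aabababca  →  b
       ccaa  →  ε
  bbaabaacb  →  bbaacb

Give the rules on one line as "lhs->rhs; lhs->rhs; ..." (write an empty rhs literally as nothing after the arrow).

ab->c; ca->

  | acbacbaca => acbacba
  | aaabba => aacba
  | accacba => accba
  | aabababca => acababca => ababca => cabca => bca => b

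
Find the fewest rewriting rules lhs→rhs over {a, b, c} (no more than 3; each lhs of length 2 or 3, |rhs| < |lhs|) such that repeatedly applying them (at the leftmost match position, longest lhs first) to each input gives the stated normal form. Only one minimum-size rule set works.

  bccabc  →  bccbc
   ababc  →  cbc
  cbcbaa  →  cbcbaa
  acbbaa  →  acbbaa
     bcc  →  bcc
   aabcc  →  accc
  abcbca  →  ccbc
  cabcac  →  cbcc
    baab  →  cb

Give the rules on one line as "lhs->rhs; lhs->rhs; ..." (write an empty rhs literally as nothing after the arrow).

  | bccabc => bccbc
  | ababc => cabc => cbc
  | cbcbaa
  | acbbaa

ab->c; bac->cb; ca->c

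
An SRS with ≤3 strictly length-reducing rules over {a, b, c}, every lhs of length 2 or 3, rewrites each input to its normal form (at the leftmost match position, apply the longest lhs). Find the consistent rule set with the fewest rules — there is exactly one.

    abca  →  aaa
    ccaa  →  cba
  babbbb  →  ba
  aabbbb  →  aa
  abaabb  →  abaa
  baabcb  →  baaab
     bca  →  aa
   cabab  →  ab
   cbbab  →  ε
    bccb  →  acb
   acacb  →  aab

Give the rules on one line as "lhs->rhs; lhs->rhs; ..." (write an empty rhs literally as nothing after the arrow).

bb->; bc->a; ca->b

  | abca => aaa
  | ccaa => cba
  | babbbb => babb => ba
  | aabbbb => aabb => aa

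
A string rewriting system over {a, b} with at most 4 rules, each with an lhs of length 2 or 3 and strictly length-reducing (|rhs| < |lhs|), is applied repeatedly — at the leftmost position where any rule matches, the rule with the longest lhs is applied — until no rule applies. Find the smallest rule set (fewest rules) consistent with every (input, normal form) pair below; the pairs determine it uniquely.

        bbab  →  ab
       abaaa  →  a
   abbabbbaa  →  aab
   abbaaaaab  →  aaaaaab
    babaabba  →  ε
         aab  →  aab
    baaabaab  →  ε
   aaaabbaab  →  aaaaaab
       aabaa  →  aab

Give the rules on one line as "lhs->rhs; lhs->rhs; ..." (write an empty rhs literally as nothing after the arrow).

  | bbab => ab
  | abaaa => aba => a
  | abbabbbaa => aabbbaa => aabaa => aab
  | abbaaaaab => aaaaaab

ba->; baa->b; bb->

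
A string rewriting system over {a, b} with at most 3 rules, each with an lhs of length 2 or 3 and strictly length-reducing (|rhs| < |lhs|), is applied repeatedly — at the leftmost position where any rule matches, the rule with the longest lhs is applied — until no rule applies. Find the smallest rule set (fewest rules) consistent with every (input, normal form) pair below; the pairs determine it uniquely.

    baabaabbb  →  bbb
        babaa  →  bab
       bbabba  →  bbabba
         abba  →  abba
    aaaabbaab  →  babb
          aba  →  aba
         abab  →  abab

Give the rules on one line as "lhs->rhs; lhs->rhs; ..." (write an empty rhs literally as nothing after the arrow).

aa->; aaa->b; aab->

  | baabaabbb => baabbb => bbb
  | babaa => bab
  | bbabba
  | abba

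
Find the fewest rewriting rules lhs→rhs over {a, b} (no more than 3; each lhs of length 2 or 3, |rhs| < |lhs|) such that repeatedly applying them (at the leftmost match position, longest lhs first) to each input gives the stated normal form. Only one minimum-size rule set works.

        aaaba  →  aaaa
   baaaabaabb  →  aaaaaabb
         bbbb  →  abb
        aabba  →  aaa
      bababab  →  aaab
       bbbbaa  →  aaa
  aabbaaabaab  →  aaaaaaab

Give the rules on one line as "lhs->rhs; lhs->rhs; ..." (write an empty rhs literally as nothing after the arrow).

ba->a; bbb->ab

  | aaaba => aaaa
  | baaaabaabb => aaaabaabb => aaaaaabb
  | bbbb => abb
  | aabba => aaba => aaa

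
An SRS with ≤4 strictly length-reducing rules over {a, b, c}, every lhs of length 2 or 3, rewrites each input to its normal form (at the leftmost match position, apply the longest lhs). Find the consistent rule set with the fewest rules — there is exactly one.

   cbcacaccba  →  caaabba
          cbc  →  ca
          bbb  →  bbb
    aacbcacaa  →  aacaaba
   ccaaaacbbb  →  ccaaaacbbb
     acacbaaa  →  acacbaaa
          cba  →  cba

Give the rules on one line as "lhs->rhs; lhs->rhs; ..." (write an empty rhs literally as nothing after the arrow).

  | cbcacaccba => cabcaccba => caabccba => caaabba
  | cbc => ca
  | bbb
  | aacbcacaa => aacabcaa => aacaaba

bc->a; bca->ab; bcc->ab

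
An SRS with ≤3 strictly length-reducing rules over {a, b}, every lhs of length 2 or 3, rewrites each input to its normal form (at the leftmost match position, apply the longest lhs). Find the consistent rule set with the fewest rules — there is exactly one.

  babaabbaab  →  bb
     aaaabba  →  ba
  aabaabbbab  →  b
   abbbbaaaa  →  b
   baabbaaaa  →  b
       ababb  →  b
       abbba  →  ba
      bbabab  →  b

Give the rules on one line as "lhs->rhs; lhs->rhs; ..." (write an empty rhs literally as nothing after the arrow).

aa->; ab->; bba->ba

  | babaabbaab => baabbaab => bbbaab => bbaab => baab => bb
  | aaaabba => aabba => bba => ba
  | aabaabbbab => baabbbab => bbbbab => bbbab => bbab => bab => b
  | abbbbaaaa => bbbaaaa => bbaaaa => baaaa => baa => b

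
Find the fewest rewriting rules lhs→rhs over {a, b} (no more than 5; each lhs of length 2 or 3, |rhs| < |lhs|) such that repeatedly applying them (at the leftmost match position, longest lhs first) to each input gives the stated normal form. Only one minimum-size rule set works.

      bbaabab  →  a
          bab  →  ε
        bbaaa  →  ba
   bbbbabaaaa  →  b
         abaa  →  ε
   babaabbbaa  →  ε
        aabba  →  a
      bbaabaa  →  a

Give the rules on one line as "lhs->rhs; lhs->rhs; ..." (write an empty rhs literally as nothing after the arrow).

  | bbaabab => aabab => baab => bba => a
  | bab => bb => ε
  | bbaaa => aaa => ba
  | bbbbabaaaa => bbabaaaa => abaaaa => baaaa => bbaa => aa => b

aa->b; aab->ba; ab->b; bb->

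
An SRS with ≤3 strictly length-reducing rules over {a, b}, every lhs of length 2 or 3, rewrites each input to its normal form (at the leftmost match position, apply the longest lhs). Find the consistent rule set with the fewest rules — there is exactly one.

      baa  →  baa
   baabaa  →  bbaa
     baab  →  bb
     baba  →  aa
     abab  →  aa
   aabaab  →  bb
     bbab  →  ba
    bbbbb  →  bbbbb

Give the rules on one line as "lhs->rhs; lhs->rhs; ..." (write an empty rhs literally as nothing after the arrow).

  | baa
  | baabaa => bbaa
  | baab => bb
  | baba => aa

aab->b; bab->a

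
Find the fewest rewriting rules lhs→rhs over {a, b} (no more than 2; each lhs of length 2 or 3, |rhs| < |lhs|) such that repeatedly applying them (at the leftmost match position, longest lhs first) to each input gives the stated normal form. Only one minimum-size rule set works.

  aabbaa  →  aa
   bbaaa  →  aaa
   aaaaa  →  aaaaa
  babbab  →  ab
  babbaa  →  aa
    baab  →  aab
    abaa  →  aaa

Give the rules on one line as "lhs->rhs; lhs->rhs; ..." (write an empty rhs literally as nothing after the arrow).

  | aabbaa => abbaa => bbaa => baa => aa
  | bbaaa => baaa => aaa
  | aaaaa
  | babbab => abbab => bbab => bab => ab

abb->bb; ba->a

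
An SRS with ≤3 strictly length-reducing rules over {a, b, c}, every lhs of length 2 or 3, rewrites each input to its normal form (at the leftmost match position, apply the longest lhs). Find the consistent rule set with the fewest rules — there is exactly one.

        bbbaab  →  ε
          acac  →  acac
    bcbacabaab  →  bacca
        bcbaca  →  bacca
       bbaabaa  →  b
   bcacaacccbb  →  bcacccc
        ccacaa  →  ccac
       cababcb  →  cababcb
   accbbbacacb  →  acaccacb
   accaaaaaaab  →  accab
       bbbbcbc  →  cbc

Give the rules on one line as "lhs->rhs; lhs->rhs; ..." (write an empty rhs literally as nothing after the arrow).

  | bbbaab => baab => bb => ε
  | acac
  | bcbacabaab => baccabaab => baccabb => bacca
  | bcbaca => bacca

aa->; bb->; cba->ac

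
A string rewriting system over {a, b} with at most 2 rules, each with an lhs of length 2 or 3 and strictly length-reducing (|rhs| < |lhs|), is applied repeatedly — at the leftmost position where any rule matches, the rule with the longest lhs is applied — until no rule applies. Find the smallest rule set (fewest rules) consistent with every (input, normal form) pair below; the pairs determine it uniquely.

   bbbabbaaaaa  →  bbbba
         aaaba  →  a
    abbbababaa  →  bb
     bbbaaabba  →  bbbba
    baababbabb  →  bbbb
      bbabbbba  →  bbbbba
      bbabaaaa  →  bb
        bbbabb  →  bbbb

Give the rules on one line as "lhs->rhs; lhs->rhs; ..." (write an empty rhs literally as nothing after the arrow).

  | bbbabbaaaaa => bbbbaaaaa => bbbbaaa => bbbba
  | aaaba => aba => a
  | abbbababaa => bbababaa => bbabaa => bbaa => bb
  | bbbaaabba => bbbabba => bbbba

aa->; ab->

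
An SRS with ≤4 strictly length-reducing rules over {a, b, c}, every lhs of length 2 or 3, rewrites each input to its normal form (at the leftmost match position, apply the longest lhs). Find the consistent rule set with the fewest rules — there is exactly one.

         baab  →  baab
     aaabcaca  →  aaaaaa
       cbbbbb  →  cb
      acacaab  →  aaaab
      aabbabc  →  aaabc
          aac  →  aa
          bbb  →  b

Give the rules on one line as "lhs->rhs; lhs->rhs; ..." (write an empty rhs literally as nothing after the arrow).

  | baab
  | aaabcaca => aaaaaca => aaaaaa
  | cbbbbb => cbbb => cb
  | acacaab => aacaab => aaaab

ac->a; bb->; bca->aa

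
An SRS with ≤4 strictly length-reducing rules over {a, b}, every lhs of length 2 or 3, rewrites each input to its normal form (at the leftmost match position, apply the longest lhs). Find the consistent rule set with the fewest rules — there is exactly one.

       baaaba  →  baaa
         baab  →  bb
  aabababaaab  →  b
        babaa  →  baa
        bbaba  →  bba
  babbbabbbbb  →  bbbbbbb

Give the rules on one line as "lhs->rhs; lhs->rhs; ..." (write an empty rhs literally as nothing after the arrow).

  | baaaba => baaa
  | baab => bab => bb
  | aabababaaab => aababaaab => aabaaab => aaaab => aaab => aab => ab => b
  | babaa => baa

ab->b; aba->a; abb->b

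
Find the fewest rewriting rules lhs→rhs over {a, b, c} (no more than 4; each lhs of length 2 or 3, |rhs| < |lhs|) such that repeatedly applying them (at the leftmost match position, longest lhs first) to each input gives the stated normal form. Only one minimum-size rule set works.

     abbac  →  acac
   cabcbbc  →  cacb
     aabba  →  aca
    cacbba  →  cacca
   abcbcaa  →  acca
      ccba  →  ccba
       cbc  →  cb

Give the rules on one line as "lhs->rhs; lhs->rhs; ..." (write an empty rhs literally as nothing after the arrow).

aa->a; bb->c; bc->b

  | abbac => acac
  | cabcbbc => cabbbc => cacbc => cacb
  | aabba => abba => aca
  | cacbba => cacca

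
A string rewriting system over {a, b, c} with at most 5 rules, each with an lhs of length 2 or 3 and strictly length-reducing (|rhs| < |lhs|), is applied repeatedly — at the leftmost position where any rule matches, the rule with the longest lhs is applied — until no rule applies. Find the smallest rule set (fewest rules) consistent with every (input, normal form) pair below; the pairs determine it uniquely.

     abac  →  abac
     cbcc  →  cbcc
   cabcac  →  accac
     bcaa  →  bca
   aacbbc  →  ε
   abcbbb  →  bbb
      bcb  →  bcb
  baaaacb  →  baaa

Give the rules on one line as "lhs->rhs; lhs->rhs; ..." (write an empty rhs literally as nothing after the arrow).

abc->; acb->; caa->ca; cab->ac

  | abac
  | cbcc
  | cabcac => accac
  | bcaa => bca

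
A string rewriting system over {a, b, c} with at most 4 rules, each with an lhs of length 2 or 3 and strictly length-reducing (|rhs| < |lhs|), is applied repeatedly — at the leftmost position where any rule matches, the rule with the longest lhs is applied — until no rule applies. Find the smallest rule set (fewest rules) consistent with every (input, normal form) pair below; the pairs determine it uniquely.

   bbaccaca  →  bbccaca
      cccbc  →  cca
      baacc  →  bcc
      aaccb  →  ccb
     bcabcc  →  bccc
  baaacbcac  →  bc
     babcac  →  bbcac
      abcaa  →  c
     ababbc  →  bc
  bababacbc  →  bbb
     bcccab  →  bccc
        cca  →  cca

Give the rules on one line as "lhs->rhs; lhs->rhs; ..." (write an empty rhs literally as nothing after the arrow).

aa->; ab->; ba->b; cbc->a

  | bbaccaca => bbccaca
  | cccbc => cca
  | baacc => bacc => bcc
  | aaccb => ccb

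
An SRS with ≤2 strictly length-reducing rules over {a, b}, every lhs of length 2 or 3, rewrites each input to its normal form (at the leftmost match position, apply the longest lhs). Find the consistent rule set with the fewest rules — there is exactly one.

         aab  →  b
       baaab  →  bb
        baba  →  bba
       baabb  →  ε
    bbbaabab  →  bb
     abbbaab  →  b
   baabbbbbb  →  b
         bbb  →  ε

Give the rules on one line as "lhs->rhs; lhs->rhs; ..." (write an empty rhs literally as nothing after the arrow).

ab->b; bbb->

  | aab => ab => b
  | baaab => baab => bab => bb
  | baba => bba
  | baabb => babb => bbb => ε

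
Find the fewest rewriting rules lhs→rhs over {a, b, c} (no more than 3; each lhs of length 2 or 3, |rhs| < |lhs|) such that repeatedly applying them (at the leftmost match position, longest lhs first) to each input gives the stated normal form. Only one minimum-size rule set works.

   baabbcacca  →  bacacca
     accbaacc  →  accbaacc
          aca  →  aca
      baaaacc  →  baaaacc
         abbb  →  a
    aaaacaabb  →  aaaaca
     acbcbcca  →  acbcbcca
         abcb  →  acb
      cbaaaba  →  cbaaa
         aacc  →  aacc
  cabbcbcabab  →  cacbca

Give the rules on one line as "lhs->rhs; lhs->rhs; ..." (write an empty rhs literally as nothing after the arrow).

  | baabbcacca => babcacca => bacacca
  | accbaacc
  | aca
  | baaaacc

aab->a; ab->a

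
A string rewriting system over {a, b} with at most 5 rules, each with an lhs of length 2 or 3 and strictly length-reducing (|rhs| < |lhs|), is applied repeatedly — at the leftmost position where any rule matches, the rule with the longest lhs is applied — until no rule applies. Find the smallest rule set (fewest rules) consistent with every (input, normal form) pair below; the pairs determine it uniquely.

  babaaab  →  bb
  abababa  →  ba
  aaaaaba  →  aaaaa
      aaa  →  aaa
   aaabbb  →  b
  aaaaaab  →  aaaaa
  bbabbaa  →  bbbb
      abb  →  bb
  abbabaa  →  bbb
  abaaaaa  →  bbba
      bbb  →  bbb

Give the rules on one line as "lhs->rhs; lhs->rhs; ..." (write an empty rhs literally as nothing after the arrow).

aab->a; ab->b; baa->bb; bab->b

  | babaaab => baaab => bbab => bb
  | abababa => bababa => baba => ba
  | aaaaaba => aaaaa
  | aaa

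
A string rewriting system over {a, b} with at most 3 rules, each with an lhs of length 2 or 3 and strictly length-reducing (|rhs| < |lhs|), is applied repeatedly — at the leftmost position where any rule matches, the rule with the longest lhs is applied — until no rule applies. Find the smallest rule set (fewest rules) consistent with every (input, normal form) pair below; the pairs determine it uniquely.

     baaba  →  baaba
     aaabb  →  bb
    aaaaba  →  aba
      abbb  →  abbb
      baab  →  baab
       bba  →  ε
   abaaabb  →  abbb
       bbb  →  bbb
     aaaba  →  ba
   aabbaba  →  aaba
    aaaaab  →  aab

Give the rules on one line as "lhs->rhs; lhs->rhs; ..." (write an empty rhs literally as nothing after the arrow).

  | baaba
  | aaabb => bb
  | aaaaba => aba
  | abbb

aaa->; bba->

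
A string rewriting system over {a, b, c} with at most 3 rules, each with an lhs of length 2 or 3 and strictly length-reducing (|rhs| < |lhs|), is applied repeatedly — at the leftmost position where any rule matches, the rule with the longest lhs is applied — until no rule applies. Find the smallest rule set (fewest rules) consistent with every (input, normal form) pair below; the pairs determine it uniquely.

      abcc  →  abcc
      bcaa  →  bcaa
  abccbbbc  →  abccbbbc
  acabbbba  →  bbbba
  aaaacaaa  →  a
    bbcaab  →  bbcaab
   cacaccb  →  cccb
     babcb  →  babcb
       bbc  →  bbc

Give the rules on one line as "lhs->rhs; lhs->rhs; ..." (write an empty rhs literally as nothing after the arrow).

aaa->a; aca->

  | abcc
  | bcaa
  | abccbbbc
  | acabbbba => bbbba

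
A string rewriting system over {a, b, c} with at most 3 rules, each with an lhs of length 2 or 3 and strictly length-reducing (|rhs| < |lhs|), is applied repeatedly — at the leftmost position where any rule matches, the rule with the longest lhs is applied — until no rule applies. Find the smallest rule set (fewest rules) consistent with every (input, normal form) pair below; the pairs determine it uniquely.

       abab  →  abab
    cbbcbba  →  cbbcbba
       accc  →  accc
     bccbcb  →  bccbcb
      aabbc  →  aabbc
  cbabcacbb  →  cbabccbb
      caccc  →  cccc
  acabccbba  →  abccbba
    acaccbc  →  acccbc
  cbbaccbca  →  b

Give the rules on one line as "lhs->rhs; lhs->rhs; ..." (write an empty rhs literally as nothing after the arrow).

bac->a; ca->; cac->cc

  | abab
  | cbbcbba
  | accc
  | bccbcb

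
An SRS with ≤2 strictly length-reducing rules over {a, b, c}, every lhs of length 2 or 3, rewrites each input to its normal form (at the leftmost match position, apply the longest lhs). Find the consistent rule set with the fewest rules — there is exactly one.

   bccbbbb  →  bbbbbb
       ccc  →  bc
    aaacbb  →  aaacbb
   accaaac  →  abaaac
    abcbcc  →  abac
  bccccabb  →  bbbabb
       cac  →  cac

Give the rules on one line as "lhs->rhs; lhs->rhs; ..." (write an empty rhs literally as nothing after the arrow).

cbc->a; cc->b

  | bccbbbb => bbbbbb
  | ccc => bc
  | aaacbb
  | accaaac => abaaac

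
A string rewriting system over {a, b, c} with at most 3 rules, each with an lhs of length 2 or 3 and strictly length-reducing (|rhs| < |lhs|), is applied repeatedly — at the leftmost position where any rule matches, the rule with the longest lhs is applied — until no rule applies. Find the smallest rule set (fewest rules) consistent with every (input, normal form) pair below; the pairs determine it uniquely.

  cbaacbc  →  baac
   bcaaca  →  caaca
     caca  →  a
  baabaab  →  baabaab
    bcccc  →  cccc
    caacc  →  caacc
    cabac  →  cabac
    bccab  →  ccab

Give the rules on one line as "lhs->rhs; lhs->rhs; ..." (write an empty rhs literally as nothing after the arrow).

bc->c; cac->; cb->b

  | cbaacbc => baacbc => baabc => baac
  | bcaaca => caaca
  | caca => a
  | baabaab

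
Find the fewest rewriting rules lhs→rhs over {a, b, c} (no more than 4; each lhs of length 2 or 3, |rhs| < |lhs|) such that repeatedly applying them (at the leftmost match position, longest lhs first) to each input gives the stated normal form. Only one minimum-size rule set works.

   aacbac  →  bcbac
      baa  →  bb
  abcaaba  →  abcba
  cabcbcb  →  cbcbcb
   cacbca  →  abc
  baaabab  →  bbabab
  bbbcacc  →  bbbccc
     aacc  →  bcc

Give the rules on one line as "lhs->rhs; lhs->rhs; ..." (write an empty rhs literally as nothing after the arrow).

  | aacbac => bcbac
  | baa => bb
  | abcaaba => abcaba => abcba
  | cabcbcb => cbcbcb

aa->b; ca->c; ccb->ab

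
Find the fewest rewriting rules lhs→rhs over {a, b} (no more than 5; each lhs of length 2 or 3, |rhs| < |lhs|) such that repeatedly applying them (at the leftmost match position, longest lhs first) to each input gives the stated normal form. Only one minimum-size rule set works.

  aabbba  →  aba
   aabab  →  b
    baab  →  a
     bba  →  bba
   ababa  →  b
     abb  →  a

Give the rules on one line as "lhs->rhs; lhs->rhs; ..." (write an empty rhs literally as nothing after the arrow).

aa->b; abb->a; bab->; bbb->a

  | aabbba => bbbba => aba
  | aabab => bbab => b
  | baab => bbb => a
  | bba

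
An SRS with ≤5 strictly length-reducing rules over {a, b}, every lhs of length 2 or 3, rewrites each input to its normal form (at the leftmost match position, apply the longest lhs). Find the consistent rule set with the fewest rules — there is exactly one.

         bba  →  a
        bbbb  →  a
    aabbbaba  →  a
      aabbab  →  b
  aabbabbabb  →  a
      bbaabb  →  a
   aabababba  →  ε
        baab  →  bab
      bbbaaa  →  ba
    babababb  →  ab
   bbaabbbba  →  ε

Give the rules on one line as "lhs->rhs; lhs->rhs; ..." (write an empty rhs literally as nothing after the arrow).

aa->a; aaa->; aba->b; bb->a

  | bba => aa => a
  | bbbb => abb => aa => a
  | aabbbaba => abbbaba => aababa => ababa => bba => aa => a
  | aabbab => abbab => aaab => b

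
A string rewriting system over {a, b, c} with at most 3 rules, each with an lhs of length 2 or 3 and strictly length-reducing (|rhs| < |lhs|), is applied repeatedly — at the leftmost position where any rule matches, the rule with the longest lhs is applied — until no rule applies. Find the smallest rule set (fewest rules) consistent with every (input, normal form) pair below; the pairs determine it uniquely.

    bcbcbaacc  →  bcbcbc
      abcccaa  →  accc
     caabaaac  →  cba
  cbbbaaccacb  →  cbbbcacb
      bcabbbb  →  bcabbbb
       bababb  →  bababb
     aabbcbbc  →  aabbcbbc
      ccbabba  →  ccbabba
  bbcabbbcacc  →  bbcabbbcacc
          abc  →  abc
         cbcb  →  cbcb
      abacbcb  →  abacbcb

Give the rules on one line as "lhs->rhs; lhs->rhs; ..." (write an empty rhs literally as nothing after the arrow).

  | bcbcbaacc => bcbcbc
  | abcccaa => acccaa => accc
  | caabaaac => cbaaac => cba
  | cbbbaaccacb => cbbbcacb

aac->; bcc->cc; caa->c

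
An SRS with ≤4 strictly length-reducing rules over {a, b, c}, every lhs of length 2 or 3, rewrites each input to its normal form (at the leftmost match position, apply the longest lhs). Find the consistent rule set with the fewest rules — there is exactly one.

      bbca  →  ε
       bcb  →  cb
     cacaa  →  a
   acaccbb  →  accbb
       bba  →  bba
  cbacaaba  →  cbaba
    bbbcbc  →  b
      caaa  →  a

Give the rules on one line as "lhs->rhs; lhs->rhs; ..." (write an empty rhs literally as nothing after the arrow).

  | bbca => bca => ca => ε
  | bcb => cb
  | cacaa => caa => a
  | acaccbb => accbb

aa->a; bc->c; ca->; cbc->b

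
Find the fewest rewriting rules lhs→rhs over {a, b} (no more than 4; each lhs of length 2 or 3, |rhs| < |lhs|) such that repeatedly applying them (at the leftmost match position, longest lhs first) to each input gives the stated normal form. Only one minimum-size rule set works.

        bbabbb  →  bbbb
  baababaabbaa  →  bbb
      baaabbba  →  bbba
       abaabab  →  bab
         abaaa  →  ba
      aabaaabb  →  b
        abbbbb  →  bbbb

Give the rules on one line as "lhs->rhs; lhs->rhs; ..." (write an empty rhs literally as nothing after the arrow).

  | bbabbb => bbbb
  | baababaabbaa => babaabbaa => bbaabbaa => bbbaa => bbb
  | baaabbba => babbba => bbba
  | abaabab => baabab => bab

aa->; aab->; aba->ba; abb->b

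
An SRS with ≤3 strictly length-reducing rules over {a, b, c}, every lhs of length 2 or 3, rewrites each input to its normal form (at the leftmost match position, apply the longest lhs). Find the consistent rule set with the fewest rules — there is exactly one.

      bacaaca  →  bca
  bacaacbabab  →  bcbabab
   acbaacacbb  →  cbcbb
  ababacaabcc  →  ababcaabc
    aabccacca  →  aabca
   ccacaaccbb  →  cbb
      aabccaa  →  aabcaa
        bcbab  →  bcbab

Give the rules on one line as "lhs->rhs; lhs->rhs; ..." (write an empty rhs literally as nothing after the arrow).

  | bacaaca => bcaaca => bcaca => bcca => bca
  | bacaacbabab => bcaacbabab => bcacbabab => bccbabab => bcbabab
  | acbaacacbb => cbaacacbb => cbacacbb => cbcacbb => cbccbb => cbcbb
  | ababacaabcc => ababcaabcc => ababcaabc

ac->c; cc->c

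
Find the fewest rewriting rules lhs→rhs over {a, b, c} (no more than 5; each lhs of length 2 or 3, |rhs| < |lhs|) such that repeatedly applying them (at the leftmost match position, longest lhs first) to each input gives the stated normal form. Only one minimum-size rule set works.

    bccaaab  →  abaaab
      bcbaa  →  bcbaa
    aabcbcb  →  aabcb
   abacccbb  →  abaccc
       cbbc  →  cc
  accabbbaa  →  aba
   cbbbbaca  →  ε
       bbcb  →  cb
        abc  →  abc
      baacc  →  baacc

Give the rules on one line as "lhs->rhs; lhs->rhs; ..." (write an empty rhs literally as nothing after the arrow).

bb->; bcc->ab; ca->b; cbc->c

  | bccaaab => abaaab
  | bcbaa
  | aabcbcb => aabcb
  | abacccbb => abaccc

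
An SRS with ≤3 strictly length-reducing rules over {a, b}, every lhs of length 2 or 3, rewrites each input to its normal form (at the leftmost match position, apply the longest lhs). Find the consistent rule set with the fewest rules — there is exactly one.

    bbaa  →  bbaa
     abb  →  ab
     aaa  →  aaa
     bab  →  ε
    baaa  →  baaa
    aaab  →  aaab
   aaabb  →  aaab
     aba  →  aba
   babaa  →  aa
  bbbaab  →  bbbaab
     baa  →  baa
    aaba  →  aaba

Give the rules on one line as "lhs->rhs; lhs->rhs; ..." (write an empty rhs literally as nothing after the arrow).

  | bbaa
  | abb => ab
  | aaa
  | bab => ε

abb->ab; bab->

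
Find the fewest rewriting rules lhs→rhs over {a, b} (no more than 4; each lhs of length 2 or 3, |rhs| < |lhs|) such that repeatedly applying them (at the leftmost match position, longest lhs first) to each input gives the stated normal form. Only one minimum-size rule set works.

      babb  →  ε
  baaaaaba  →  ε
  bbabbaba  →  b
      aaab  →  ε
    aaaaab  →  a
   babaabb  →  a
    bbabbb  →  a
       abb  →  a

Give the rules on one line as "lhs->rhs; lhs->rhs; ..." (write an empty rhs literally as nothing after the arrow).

  | babb => bb => ε
  | baaaaaba => aaaaba => baba => ba => ε
  | bbabbaba => abbaba => ababa => aaba => aaa => b
  | aaab => bb => ε

aaa->b; ab->a; ba->; bb->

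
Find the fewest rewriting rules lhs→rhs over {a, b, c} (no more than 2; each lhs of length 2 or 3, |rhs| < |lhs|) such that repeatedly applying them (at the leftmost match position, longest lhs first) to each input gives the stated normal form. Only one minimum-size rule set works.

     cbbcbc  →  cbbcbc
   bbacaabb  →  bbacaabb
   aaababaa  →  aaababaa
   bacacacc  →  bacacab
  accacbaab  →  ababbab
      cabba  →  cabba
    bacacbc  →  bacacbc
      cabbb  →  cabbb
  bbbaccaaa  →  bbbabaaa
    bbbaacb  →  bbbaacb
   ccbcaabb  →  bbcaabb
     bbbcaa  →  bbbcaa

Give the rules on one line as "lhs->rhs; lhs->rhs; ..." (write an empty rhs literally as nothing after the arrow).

cba->bb; cc->b

  | cbbcbc
  | bbacaabb
  | aaababaa
  | bacacacc => bacacab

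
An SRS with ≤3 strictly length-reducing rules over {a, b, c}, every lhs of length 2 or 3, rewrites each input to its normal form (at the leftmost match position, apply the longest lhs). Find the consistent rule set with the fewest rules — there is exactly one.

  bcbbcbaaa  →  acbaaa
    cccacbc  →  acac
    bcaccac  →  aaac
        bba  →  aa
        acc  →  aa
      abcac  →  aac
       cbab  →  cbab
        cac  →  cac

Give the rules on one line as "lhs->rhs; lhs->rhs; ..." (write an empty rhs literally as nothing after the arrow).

bb->a; bc->; cc->a

  | bcbbcbaaa => bbcbaaa => acbaaa
  | cccacbc => acacbc => acac
  | bcaccac => accac => aaac
  | bba => aa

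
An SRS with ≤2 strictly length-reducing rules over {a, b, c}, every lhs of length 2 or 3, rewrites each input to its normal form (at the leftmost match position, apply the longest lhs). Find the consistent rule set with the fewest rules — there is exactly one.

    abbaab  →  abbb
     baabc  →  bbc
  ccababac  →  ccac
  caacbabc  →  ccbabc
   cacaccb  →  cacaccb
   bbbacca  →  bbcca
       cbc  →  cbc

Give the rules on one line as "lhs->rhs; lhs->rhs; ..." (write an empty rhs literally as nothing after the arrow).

  | abbaab => abbb
  | baabc => bbc
  | ccababac => ccabac => ccac
  | caacbabc => ccbabc

aa->; bac->c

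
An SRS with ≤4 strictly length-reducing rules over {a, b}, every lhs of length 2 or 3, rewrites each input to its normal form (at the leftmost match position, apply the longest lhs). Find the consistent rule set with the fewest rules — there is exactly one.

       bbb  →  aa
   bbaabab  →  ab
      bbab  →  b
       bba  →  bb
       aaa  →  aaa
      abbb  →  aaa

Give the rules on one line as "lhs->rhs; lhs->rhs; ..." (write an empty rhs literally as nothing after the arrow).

  | bbb => aa
  | bbaabab => babab => ab
  | bbab => b
  | bba => bb

ba->b; baa->a; bab->; bbb->aa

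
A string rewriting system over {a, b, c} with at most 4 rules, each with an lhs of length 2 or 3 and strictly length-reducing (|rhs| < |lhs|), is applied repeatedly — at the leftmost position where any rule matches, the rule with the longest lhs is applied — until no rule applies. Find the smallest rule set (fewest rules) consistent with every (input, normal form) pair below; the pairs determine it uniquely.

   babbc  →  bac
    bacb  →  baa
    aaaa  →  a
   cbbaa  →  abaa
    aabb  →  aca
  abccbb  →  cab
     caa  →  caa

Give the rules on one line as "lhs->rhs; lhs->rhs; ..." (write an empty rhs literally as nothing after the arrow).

  | babbc => bcac => bac
  | bacb => baa
  | aaaa => a
  | cbbaa => abaa

aaa->; abb->ca; bc->b; cb->a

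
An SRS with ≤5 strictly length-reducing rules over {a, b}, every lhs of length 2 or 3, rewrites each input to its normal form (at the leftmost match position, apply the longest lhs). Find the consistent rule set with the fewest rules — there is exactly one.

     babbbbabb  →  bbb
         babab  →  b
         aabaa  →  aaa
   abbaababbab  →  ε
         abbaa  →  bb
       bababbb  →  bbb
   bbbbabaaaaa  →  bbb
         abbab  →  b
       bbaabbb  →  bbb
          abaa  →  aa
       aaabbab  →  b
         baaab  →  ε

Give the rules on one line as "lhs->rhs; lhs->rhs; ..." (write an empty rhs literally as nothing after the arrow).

ab->b; aba->a; ba->b; bab->

  | babbbbabb => bbbabb => bbb
  | babab => ab => b
  | aabaa => aaa
  | abbaababbab => bbaababbab => bbababbab => babbab => bab => ε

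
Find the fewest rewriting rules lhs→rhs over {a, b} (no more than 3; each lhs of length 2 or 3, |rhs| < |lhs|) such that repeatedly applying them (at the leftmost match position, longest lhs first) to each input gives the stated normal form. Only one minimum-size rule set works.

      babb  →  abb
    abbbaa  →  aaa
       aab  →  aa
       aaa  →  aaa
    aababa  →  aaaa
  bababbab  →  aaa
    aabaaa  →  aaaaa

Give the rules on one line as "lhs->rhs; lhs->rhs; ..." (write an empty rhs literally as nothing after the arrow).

aab->aa; ba->a

  | babb => abb
  | abbbaa => abbaa => abaa => aaa
  | aab => aa
  | aaa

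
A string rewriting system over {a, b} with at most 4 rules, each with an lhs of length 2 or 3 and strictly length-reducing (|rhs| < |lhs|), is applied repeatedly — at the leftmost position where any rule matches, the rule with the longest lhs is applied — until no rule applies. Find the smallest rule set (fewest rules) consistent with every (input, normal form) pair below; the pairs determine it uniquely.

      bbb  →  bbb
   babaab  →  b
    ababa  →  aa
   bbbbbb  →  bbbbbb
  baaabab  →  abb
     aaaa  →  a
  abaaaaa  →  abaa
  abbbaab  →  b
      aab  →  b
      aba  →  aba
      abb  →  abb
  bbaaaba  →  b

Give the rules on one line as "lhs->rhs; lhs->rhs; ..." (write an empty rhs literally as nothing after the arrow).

  | bbb
  | babaab => aab => b
  | ababa => aa
  | bbbbbb

aaa->; aab->b; bab->; bba->ab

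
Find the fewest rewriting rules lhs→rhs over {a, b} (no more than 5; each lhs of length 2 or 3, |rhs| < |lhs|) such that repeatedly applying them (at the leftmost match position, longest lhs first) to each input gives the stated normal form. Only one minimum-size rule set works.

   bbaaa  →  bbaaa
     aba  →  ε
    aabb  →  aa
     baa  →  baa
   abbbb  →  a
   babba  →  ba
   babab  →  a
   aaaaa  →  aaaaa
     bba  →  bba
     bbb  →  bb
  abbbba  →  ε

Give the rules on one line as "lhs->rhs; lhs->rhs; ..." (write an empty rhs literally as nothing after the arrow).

  | bbaaa
  | aba => ε
  | aabb => aab => aa
  | baa

ab->a; aba->; bab->; bbb->bb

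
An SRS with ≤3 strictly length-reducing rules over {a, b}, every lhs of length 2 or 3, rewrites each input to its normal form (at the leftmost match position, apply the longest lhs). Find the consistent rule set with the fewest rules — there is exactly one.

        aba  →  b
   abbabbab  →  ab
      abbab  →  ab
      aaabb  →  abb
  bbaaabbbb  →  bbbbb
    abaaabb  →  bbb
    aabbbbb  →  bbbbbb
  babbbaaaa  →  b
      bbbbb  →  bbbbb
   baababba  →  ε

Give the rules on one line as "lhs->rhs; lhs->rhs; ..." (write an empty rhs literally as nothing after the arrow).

  | aba => aa => b
  | abbabbab => abbab => ab
  | abbab => ab
  | aaabb => babb => abb

aa->b; ba->a; bba->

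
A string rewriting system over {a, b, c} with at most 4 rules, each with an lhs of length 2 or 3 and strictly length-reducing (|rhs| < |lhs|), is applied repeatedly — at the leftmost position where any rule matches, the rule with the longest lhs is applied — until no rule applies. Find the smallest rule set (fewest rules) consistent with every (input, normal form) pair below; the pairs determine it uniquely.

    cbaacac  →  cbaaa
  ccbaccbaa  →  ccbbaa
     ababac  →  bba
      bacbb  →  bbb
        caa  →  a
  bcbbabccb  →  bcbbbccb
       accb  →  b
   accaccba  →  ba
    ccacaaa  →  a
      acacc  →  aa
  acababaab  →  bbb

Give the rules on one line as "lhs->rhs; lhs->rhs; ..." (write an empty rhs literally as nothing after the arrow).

  | cbaacac => cbaaac => cbaaa
  | ccbaccbaa => ccbacbaa => ccbabaa => ccbbaa
  | ababac => babac => bbac => bba
  | bacbb => babb => bbb

ab->b; ac->a; ca->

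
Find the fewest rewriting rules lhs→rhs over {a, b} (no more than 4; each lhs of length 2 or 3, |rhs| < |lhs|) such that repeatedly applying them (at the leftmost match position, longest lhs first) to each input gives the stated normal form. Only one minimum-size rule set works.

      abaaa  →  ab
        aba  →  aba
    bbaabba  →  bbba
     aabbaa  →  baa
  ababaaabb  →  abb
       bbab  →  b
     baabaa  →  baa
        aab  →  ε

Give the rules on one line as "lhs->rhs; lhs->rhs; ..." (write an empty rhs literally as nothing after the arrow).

aaa->; aab->; bab->

  | abaaa => ab
  | aba
  | bbaabba => bbba
  | aabbaa => baa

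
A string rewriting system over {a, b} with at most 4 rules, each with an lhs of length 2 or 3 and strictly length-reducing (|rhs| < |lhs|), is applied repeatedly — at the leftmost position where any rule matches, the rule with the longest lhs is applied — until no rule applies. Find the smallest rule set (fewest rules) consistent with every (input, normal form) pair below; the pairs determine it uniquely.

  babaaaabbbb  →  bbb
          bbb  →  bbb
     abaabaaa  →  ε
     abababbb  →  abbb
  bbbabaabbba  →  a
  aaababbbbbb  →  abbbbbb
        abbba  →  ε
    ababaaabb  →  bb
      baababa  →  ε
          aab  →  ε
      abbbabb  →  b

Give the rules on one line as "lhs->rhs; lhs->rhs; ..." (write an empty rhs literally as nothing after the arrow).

  | babaaaabbbb => abaaaabbbb => aaaaabbbb => aabbbb => bbb
  | bbb
  | abaabaaa => aaabaaa => baaa => aaa => ε
  | abababbb => aababbb => abbb

aa->; aaa->; aab->; ba->a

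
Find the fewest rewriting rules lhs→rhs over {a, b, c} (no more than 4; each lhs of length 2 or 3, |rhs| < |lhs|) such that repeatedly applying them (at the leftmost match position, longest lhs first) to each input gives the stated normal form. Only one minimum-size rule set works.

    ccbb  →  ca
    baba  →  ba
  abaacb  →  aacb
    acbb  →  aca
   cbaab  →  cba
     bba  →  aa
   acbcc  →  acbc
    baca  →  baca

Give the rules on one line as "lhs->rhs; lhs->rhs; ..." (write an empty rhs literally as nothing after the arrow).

  | ccbb => cbb => ca
  | baba => ba
  | abaacb => aacb
  | acbb => aca

ab->; bb->a; cc->c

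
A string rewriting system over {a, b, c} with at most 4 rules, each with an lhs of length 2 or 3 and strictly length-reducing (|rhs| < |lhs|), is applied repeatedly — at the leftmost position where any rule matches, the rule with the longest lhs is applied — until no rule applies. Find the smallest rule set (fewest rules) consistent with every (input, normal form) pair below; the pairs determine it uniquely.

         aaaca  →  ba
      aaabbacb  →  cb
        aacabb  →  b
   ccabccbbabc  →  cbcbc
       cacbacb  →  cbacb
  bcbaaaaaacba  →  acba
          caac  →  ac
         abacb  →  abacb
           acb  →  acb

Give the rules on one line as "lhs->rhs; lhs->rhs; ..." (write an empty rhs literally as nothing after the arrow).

aa->b; bb->; ca->

  | aaaca => baca => ba
  | aaabbacb => babbacb => baacb => bbcb => cb
  | aacabb => bcabb => bbb => b
  | ccabccbbabc => cbccbbabc => cbccabc => cbcbc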